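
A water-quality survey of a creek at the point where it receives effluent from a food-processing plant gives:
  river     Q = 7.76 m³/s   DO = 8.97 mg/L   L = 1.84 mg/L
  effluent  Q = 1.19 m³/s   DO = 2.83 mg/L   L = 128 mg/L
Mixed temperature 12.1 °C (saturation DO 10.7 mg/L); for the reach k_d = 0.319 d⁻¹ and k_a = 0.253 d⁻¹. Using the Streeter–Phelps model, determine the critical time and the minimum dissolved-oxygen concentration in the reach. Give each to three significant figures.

t_c ≈ 3.09 d; minimum DO ≈ 1.94 mg/L

Mixed DO = (7.76×8.97 + 1.19×2.83)/(7.76+1.19) = 72.97/8.950 = 8.154 mg/L.
Mixed L₀ = (7.76×1.84 + 1.19×128)/(8.950) = 166.6/8.950 = 18.61 mg/L.
Initial deficit D₀ = C_s − DO₀ = 10.7 − 8.154 = 2.546 mg/L.
t_c = (1/-0.06600) ln[(0.253/0.319)(1 − 2.546×-0.06600/(0.319×18.61))] = -15.15 × ln(0.8156) = 3.089 d.
D_c = (0.319/0.253) × 18.61 × e^(−0.319×3.089) = 1.261 × 18.61 × 0.3733 = 8.761 mg/L.
Minimum DO = 10.7 − 8.761 = 1.939 mg/L.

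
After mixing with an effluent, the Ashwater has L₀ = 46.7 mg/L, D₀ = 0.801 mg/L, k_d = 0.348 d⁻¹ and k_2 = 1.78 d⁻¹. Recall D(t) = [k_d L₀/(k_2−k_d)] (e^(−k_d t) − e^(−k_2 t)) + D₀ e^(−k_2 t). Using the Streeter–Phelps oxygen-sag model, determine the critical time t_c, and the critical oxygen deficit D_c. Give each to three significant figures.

t_c ≈ 1.09 d; D_c ≈ 6.25 mg/L

t_c = [1/(k_2−k_d)] ln[(k_2/k_d)(1 − D₀(k_2−k_d)/(k_d L₀))]
= [1/(1.78−0.348)] ln[(1.78/0.348)(1 − 0.801×1.432/(0.348×46.7))]
= (1/1.432) ln[5.115 × 0.9294] = 0.6983 × ln(4.754) = 0.6983 × 1.559 = 1.089 d.
D_c = (k_d/k_2) L₀ e^(−k_d t_c) = (0.348/1.78) × 46.7 × e^(−0.348×1.089) = 0.1955 × 46.7 × 0.6846 = 6.251 mg/L.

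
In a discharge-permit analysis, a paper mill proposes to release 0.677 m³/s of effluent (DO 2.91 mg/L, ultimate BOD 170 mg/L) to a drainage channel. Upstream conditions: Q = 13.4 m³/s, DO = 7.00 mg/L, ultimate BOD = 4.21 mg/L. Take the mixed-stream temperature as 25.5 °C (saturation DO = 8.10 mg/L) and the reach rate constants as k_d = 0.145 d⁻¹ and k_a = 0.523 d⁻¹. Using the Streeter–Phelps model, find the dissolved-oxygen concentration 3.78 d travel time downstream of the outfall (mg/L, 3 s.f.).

Mixed DO = (13.4×7.00 + 0.677×2.91)/(13.4+0.677) = 95.77/14.08 = 6.803 mg/L.
Mixed L₀ = (13.4×4.21 + 0.677×170)/(14.08) = 171.5/14.08 = 12.18 mg/L.
Initial deficit D₀ = C_s − DO₀ = 8.10 − 6.803 = 1.297 mg/L.
D(3.78) = [0.145×12.18/(0.523−0.145)](e^(−0.145×3.78) − e^(−0.523×3.78)) + 1.297 e^(−0.523×3.78)
= 4.673 × (0.5780 − 0.1385) + 1.297 × 0.1385 = 2.234 mg/L.
DO = 8.10 − 2.234 = 5.866 mg/L.

DO ≈ 5.87 mg/L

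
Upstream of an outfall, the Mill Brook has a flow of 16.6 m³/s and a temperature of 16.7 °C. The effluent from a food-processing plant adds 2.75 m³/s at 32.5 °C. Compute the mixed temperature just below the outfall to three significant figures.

18.9 °C

Flow-weighted mixing: C = (Q_r C_r + Q_w C_w)/(Q_r + Q_w)
= (16.6×16.7 + 2.75×32.5)/(16.6 + 2.75) = 366.6/19.35 = 18.95 °C.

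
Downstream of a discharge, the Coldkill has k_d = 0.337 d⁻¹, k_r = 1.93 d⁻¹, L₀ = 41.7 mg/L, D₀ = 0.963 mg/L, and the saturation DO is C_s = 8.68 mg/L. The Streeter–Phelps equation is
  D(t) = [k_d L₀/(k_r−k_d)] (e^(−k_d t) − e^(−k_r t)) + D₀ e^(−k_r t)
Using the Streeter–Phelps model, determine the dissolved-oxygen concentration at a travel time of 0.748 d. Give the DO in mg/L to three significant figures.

k_d L₀/(k_r−k_d) = 0.337×41.7/(1.93−0.337) = 14.05/1.593 = 8.822 mg/L.
e^(−k_d t) = e^(−0.337×0.7480) = 0.7772; e^(−k_r t) = e^(−1.93×0.7480) = 0.2361.
D = 8.822 × (0.7772 − 0.2361) + 0.963 × 0.2361 = 4.774 + 0.2273 = 5.001 mg/L.
DO = C_s − D = 8.68 − 5.001 = 3.679 mg/L.

DO ≈ 3.68 mg/L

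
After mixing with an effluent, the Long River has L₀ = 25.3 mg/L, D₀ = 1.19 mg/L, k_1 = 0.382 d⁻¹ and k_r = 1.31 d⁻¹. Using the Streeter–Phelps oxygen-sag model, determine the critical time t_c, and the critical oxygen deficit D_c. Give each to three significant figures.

t_c ≈ 1.20 d; D_c ≈ 4.67 mg/L

t_c = [1/(k_r−k_1)] ln[(k_r/k_1)(1 − D₀(k_r−k_1)/(k_1 L₀))]
= [1/(1.31−0.382)] ln[(1.31/0.382)(1 − 1.19×0.9280/(0.382×25.3))]
= (1/0.9280) ln[3.429 × 0.8857] = 1.078 × ln(3.037) = 1.078 × 1.111 = 1.197 d.
D_c = (k_1/k_r) L₀ e^(−k_1 t_c) = (0.382/1.31) × 25.3 × e^(−0.382×1.197) = 0.2916 × 25.3 × 0.6330 = 4.670 mg/L.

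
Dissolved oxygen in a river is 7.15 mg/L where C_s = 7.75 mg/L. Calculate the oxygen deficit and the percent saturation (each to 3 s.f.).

D = C_s − C = 7.75 − 7.15 = 0.600 mg/L.
% saturation = 7.15/7.75 × 100 = 92.3 %.

D ≈ 0.600 mg/L; 92.3 % saturation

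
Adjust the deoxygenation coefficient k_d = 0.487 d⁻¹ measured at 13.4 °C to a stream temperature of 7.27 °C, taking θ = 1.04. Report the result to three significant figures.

k_d(T₂) = k_d(T₁) · θ^(T₂−T₁) = 0.487 × 1.04^(7.27−13.4)
= 0.487 × 1.04^-6.13 = 0.487 × 0.7863 = 0.3829 d⁻¹.

k_d ≈ 0.383 d⁻¹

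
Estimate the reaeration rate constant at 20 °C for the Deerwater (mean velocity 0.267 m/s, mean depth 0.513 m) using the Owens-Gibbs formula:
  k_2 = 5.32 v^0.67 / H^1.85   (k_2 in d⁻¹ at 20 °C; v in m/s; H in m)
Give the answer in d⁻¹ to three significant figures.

k_2 = 5.32 × 0.267^0.67 / 0.513^1.85 = 5.32 × 0.4128 / 0.2909 = 7.550 d⁻¹.

k_2 ≈ 7.55 d⁻¹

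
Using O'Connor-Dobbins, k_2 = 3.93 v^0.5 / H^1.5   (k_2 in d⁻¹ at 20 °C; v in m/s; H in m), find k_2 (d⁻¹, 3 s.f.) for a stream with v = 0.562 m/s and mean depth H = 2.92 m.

k_2 ≈ 0.590 d⁻¹

k_2 = 3.93 × 0.562^0.5 / 2.92^1.5 = 3.93 × 0.7497 / 4.990 = 0.5905 d⁻¹.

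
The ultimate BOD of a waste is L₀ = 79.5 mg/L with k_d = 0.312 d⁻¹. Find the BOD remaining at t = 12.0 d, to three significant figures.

L_t = L₀ e^(−k_d t) = 79.5 × e^(−0.312×12.0) = 79.5 × 0.02366 = 1.881 mg/L.

L ≈ 1.88 mg/L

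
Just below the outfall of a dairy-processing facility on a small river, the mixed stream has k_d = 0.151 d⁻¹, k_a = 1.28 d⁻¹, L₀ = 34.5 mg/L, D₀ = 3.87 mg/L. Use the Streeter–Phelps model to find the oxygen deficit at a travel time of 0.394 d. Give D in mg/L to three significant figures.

k_d L₀/(k_a−k_d) = 0.151×34.5/(1.28−0.151) = 5.210/1.129 = 4.614 mg/L.
e^(−k_d t) = e^(−0.151×0.3940) = 0.9422; e^(−k_a t) = e^(−1.28×0.3940) = 0.6039.
D = 4.614 × (0.9422 − 0.6039) + 3.87 × 0.6039 = 1.561 + 2.337 = 3.898 mg/L.

D ≈ 3.90 mg/L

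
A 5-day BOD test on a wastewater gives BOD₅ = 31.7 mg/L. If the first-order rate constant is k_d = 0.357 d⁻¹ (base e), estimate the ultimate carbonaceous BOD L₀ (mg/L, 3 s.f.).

BOD₅ = L₀(1 − e^(−5k_d)) ⇒ L₀ = BOD₅ / (1 − e^(−5×0.357))
= 31.7 / (1 − 0.1678) = 31.7 / 0.8322 = 38.09 mg/L.

L₀ ≈ 38.1 mg/L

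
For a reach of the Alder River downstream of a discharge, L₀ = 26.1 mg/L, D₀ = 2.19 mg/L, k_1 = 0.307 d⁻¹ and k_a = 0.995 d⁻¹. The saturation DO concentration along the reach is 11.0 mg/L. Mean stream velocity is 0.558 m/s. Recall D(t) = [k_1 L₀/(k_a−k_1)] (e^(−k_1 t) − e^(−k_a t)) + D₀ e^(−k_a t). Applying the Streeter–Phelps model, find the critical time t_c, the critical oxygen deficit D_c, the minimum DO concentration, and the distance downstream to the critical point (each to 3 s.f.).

t_c = [1/(k_a−k_1)] ln[(k_a/k_1)(1 − D₀(k_a−k_1)/(k_1 L₀))]
= [1/(0.995−0.307)] ln[(0.995/0.307)(1 − 2.19×0.6880/(0.307×26.1))]
= (1/0.6880) ln[3.241 × 0.8120] = 1.453 × ln(2.632) = 1.453 × 0.9676 = 1.406 d.
L(t_c) = L₀ e^(−k_1 t_c) = 26.1 × 0.6494 = 16.95 mg/L, and at the critical point k_a D_c = k_1 L, so D_c = (0.307/0.995) × 16.95 = 5.229 mg/L.
Minimum DO = C_s − D_c = 11.0 − 5.229 = 5.771 mg/L.
x_c = v t_c = 0.558 m/s × 1.406 d × 86400 s/d = 67800 m ≈ 67.8 km.

t_c ≈ 1.41 d; D_c ≈ 5.23 mg/L; min DO ≈ 5.77 mg/L; x_c ≈ 67.8 km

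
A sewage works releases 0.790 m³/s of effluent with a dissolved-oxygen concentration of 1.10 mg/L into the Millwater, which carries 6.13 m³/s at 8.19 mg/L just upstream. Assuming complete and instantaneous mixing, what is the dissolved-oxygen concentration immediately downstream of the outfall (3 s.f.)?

Flow-weighted mixing: C = (Q_r C_r + Q_w C_w)/(Q_r + Q_w)
= (6.13×8.19 + 0.790×1.10)/(6.13 + 0.790) = 51.07/6.920 = 7.381 mg/L.

7.38 mg/L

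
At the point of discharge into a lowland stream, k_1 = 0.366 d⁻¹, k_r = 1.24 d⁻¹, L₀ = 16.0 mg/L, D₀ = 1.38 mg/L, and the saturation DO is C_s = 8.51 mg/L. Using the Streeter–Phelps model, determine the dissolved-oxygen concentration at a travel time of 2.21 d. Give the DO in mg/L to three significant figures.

DO ≈ 5.87 mg/L

k_1 L₀/(k_r−k_1) = 0.366×16.0/(1.24−0.366) = 5.856/0.8740 = 6.700 mg/L.
e^(−k_1 t) = e^(−0.366×2.210) = 0.4454; e^(−k_r t) = e^(−1.24×2.210) = 0.06454.
D = 6.700 × (0.4454 − 0.06454) + 1.38 × 0.06454 = 2.552 + 0.08907 = 2.641 mg/L.
DO = C_s − D = 8.51 − 2.641 = 5.869 mg/L.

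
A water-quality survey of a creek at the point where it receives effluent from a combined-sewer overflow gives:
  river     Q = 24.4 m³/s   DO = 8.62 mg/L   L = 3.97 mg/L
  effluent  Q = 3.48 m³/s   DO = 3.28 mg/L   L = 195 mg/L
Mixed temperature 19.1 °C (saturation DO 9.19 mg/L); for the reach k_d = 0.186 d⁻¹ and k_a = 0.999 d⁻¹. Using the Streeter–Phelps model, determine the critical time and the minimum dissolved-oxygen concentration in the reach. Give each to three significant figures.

t_c ≈ 1.80 d; minimum DO ≈ 5.49 mg/L

Mixed DO = (24.4×8.62 + 3.48×3.28)/(24.4+3.48) = 221.7/27.88 = 7.953 mg/L.
Mixed L₀ = (24.4×3.97 + 3.48×195)/(27.88) = 775.5/27.88 = 27.81 mg/L.
Initial deficit D₀ = C_s − DO₀ = 9.19 − 7.953 = 1.237 mg/L.
t_c = (1/0.8130) ln[(0.999/0.186)(1 − 1.237×0.8130/(0.186×27.81))] = 1.230 × ln(4.327) = 1.802 d.
D_c = (0.186/0.999) × 27.81 × e^(−0.186×1.802) = 0.1862 × 27.81 × 0.7152 = 3.704 mg/L.
Minimum DO = 9.19 − 3.704 = 5.486 mg/L.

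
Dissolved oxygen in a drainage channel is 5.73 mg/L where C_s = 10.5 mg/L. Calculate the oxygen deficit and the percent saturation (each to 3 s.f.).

D ≈ 4.77 mg/L; 54.6 % saturation

D = C_s − C = 10.5 − 5.73 = 4.77 mg/L.
% saturation = 5.73/10.5 × 100 = 54.6 %.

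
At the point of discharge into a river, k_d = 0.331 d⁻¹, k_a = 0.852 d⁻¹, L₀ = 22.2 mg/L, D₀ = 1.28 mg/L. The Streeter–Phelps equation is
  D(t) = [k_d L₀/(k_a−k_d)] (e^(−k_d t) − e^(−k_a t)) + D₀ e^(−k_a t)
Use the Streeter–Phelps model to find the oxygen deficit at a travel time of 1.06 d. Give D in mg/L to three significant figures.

D ≈ 4.73 mg/L

k_d L₀/(k_a−k_d) = 0.331×22.2/(0.852−0.331) = 7.348/0.5210 = 14.10 mg/L.
e^(−k_d t) = e^(−0.331×1.060) = 0.7041; e^(−k_a t) = e^(−0.852×1.060) = 0.4053.
D = 14.10 × (0.7041 − 0.4053) + 1.28 × 0.4053 = 4.214 + 0.5188 = 4.733 mg/L.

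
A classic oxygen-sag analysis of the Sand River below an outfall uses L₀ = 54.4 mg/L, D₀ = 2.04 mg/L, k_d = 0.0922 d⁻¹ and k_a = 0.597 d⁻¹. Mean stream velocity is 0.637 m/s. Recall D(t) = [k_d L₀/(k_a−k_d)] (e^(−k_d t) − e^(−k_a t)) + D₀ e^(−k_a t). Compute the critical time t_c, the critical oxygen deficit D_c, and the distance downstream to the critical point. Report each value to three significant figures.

At the critical point dD/dt = 0, so k_d L₀ e^(−k_d t) = k_a D. Substituting D(t) from the Streeter–Phelps equation and solving for t gives
t_c = ln[(k_a/k_d)(1 − D₀(k_a−k_d)/(k_d L₀))] / (k_a−k_d).
Here k_a−k_d = 0.5048 d⁻¹ and 1 − D₀(k_a−k_d)/(k_d L₀) = 1 − 2.04×0.5048/(0.0922×54.4) = 0.7947, so
t_c = ln(6.475 × 0.7947) / 0.5048 = 1.638 / 0.5048 = 3.245 d.
L(t_c) = L₀ e^(−k_d t_c) = 54.4 × 0.7414 = 40.33 mg/L, and at the critical point k_a D_c = k_d L, so D_c = (0.0922/0.597) × 40.33 = 6.229 mg/L.
x_c = v t_c = 0.637 m/s × 3.245 d × 86400 s/d = 178600 m ≈ 179 km.

t_c ≈ 3.25 d; D_c ≈ 6.23 mg/L; x_c ≈ 179 km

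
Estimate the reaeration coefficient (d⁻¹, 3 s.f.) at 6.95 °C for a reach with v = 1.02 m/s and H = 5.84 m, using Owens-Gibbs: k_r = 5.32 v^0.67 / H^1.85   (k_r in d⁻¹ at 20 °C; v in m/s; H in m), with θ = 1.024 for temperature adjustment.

k_r ≈ 0.151 d⁻¹

k_r(20) = 5.32 × 1.02^0.67 / 5.84^1.85 = 5.32 × 1.013 / 26.17 = 0.2060 d⁻¹.
k_r(6.95) = 0.2060 × 1.024^(6.95−20) = 0.2060 × 0.7338 = 0.1511 d⁻¹.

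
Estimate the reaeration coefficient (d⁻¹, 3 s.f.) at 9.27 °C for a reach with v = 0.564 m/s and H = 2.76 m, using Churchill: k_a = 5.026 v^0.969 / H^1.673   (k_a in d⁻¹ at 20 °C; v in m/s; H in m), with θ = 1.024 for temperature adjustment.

k_a(20) = 5.026 × 0.564^0.969 / 2.76^1.673 = 5.026 × 0.5741 / 5.466 = 0.5279 d⁻¹.
k_a(9.27) = 0.5279 × 1.024^(9.27−20) = 0.5279 × 0.7753 = 0.4093 d⁻¹.

k_a ≈ 0.409 d⁻¹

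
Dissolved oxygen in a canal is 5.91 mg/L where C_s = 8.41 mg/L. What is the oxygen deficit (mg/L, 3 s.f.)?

D = C_s − C = 8.41 − 5.91 = 2.50 mg/L.

D ≈ 2.50 mg/L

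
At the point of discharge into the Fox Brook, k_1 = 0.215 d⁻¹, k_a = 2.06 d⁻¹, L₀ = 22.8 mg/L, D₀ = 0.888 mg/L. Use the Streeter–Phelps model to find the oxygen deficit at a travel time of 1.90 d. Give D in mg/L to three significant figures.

k_1 L₀/(k_a−k_1) = 0.215×22.8/(2.06−0.215) = 4.902/1.845 = 2.657 mg/L.
e^(−k_1 t) = e^(−0.215×1.900) = 0.6646; e^(−k_a t) = e^(−2.06×1.900) = 0.01996.
D = 2.657 × (0.6646 − 0.01996) + 0.888 × 0.01996 = 1.713 + 0.01772 = 1.731 mg/L.

D ≈ 1.73 mg/L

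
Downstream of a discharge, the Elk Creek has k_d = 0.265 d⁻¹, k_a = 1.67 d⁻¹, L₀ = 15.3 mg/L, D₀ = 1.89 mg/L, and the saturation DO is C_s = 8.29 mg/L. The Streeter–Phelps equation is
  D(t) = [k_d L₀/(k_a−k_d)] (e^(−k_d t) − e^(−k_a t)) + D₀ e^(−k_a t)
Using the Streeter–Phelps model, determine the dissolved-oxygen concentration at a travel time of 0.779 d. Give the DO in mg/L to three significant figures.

k_d L₀/(k_a−k_d) = 0.265×15.3/(1.67−0.265) = 4.054/1.405 = 2.886 mg/L.
e^(−k_d t) = e^(−0.265×0.7790) = 0.8135; e^(−k_a t) = e^(−1.67×0.7790) = 0.2723.
D = 2.886 × (0.8135 − 0.2723) + 1.89 × 0.2723 = 1.562 + 0.5146 = 2.076 mg/L.
DO = C_s − D = 8.29 − 2.076 = 6.214 mg/L.

DO ≈ 6.21 mg/L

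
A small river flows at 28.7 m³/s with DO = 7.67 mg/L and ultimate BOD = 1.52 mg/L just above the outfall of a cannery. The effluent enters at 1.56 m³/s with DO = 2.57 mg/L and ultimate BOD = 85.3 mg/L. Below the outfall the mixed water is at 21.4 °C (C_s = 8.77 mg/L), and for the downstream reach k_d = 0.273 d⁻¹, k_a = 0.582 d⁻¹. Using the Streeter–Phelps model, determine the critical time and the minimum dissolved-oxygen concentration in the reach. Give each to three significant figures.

t_c ≈ 1.46 d; minimum DO ≈ 6.93 mg/L

Mixed DO = (28.7×7.67 + 1.56×2.57)/(28.7+1.56) = 224.1/30.26 = 7.407 mg/L.
Mixed L₀ = (28.7×1.52 + 1.56×85.3)/(30.26) = 176.7/30.26 = 5.839 mg/L.
Initial deficit D₀ = C_s − DO₀ = 8.77 − 7.407 = 1.363 mg/L.
t_c = (1/0.3090) ln[(0.582/0.273)(1 − 1.363×0.3090/(0.273×5.839))] = 3.236 × ln(1.569) = 1.457 d.
D_c = (0.273/0.582) × 5.839 × e^(−0.273×1.457) = 0.4691 × 5.839 × 0.6718 = 1.840 mg/L.
Minimum DO = 8.77 − 1.840 = 6.930 mg/L.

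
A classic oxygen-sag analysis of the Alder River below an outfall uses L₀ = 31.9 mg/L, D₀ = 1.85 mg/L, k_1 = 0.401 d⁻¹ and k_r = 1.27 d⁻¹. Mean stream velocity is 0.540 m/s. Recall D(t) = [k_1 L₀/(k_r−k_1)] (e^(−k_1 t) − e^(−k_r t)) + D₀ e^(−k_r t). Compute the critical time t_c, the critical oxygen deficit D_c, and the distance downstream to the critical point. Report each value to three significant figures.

t_c ≈ 1.17 d; D_c ≈ 6.30 mg/L; x_c ≈ 54.7 km

At the critical point dD/dt = 0, so k_1 L₀ e^(−k_1 t) = k_r D. Substituting D(t) from the Streeter–Phelps equation and solving for t gives
t_c = ln[(k_r/k_1)(1 − D₀(k_r−k_1)/(k_1 L₀))] / (k_r−k_1).
Here k_r−k_1 = 0.8690 d⁻¹ and 1 − D₀(k_r−k_1)/(k_1 L₀) = 1 − 1.85×0.8690/(0.401×31.9) = 0.8743, so
t_c = ln(3.167 × 0.8743) / 0.8690 = 1.019 / 0.8690 = 1.172 d.
D_c = (k_1/k_r) L₀ e^(−k_1 t_c) = (0.401/1.27) × 31.9 × e^(−0.401×1.172) = 0.3157 × 31.9 × 0.6250 = 6.295 mg/L.
x_c = v t_c = 0.540 m/s × 1.172 d × 86400 s/d = 54680 m ≈ 54.7 km.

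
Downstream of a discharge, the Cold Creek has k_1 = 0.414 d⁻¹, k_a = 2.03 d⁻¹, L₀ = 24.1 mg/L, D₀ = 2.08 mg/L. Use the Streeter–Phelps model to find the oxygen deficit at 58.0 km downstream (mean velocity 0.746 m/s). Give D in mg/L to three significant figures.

D ≈ 3.59 mg/L

Travel time t = x/v = 58.0 km / (0.746 m/s) = 58000 m / 0.746 m/s = 77750 s = 0.8999 d.
k_1 L₀/(k_a−k_1) = 0.414×24.1/(2.03−0.414) = 9.977/1.616 = 6.174 mg/L.
e^(−k_1 t) = e^(−0.414×0.8999) = 0.6890; e^(−k_a t) = e^(−2.03×0.8999) = 0.1609.
D = 6.174 × (0.6890 − 0.1609) + 2.08 × 0.1609 = 3.260 + 0.3348 = 3.595 mg/L.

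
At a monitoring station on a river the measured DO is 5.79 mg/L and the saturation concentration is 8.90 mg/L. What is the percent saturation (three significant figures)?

65.1 % saturation

% saturation = C/C_s × 100 = 5.79/8.90 × 100 = 65.1 %.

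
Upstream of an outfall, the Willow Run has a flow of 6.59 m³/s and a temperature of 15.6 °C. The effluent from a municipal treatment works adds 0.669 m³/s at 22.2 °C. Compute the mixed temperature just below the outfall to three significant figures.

Flow-weighted mixing: C = (Q_r C_r + Q_w C_w)/(Q_r + Q_w)
= (6.59×15.6 + 0.669×22.2)/(6.59 + 0.669) = 117.7/7.259 = 16.21 °C.

16.2 °C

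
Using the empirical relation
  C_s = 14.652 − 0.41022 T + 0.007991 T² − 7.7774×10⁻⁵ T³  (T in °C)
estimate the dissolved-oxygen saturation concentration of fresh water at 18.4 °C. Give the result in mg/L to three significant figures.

C_s = 14.652 − 0.41022×18.4 + 0.007991×18.4² − 7.7774×10⁻⁵×18.4³ = 9.325 mg/L.

C_s ≈ 9.32 mg/L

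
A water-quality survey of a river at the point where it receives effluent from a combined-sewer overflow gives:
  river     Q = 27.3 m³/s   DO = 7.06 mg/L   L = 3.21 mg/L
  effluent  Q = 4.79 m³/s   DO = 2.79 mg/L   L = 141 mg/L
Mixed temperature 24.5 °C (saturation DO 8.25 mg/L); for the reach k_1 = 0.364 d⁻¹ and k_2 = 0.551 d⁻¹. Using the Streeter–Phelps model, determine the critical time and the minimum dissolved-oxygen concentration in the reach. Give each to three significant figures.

Mixed DO = (27.3×7.06 + 4.79×2.79)/(27.3+4.79) = 206.1/32.09 = 6.423 mg/L.
Mixed L₀ = (27.3×3.21 + 4.79×141)/(32.09) = 763.0/32.09 = 23.78 mg/L.
Initial deficit D₀ = C_s − DO₀ = 8.25 − 6.423 = 1.827 mg/L.
t_c = (1/0.1870) ln[(0.551/0.364)(1 − 1.827×0.1870/(0.364×23.78))] = 5.348 × ln(1.454) = 2.002 d.
D_c = (0.364/0.551) × 23.78 × e^(−0.364×2.002) = 0.6606 × 23.78 × 0.4826 = 7.581 mg/L.
Minimum DO = 8.25 − 7.581 = 0.6695 mg/L.

t_c ≈ 2.00 d; minimum DO ≈ 0.669 mg/L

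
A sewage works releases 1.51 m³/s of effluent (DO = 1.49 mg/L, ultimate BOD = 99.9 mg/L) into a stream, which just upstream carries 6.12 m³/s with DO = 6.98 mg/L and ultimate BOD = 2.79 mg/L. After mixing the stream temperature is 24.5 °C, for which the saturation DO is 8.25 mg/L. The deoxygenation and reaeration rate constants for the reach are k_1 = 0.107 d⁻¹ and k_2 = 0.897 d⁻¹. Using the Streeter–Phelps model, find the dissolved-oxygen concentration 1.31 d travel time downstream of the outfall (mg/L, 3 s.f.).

Mixed DO = (6.12×6.98 + 1.51×1.49)/(6.12+1.51) = 44.97/7.630 = 5.894 mg/L.
Mixed L₀ = (6.12×2.79 + 1.51×99.9)/(7.630) = 167.9/7.630 = 22.01 mg/L.
Initial deficit D₀ = C_s − DO₀ = 8.25 − 5.894 = 2.356 mg/L.
D(1.31) = [0.107×22.01/(0.897−0.107)](e^(−0.107×1.31) − e^(−0.897×1.31)) + 2.356 e^(−0.897×1.31)
= 2.981 × (0.8692 − 0.3088) + 2.356 × 0.3088 = 2.398 mg/L.
DO = 8.25 − 2.398 = 5.852 mg/L.

DO ≈ 5.85 mg/L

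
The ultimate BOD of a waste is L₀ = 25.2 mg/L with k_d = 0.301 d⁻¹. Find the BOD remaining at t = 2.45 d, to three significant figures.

L_t = L₀ e^(−k_d t) = 25.2 × e^(−0.301×2.45) = 25.2 × 0.4783 = 12.05 mg/L.

L ≈ 12.1 mg/L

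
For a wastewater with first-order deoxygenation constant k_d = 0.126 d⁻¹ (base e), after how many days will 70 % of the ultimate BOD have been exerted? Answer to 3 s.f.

y/L₀ = 1 − e^(−k_d t) = 0.70 ⇒ e^(−k_d t) = 0.300
t = −ln(0.300) / 0.126 = 1.204 / 0.126 = 9.555 d.

t ≈ 9.56 d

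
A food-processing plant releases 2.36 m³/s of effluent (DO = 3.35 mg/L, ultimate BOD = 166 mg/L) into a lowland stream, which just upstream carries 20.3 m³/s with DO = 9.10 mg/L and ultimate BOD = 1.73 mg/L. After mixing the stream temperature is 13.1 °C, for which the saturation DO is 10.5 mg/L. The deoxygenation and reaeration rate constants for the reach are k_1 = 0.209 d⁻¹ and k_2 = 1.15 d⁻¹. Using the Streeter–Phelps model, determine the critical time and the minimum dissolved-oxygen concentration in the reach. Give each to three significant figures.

t_c ≈ 1.12 d; minimum DO ≈ 7.79 mg/L

Mixed DO = (20.3×9.10 + 2.36×3.35)/(20.3+2.36) = 192.6/22.66 = 8.501 mg/L.
Mixed L₀ = (20.3×1.73 + 2.36×166)/(22.66) = 426.9/22.66 = 18.84 mg/L.
Initial deficit D₀ = C_s − DO₀ = 10.5 − 8.501 = 1.999 mg/L.
t_c = (1/0.9410) ln[(1.15/0.209)(1 − 1.999×0.9410/(0.209×18.84))] = 1.063 × ln(2.874) = 1.122 d.
D_c = (0.209/1.15) × 18.84 × e^(−0.209×1.122) = 0.1817 × 18.84 × 0.7910 = 2.708 mg/L.
Minimum DO = 10.5 − 2.708 = 7.792 mg/L.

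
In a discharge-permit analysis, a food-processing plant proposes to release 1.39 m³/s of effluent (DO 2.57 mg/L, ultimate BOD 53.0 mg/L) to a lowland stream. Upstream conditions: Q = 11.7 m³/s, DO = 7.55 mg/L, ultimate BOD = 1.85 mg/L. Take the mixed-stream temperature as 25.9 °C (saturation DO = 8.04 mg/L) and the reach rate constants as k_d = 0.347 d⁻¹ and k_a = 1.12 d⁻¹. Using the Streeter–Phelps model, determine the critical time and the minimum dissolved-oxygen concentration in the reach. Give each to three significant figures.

t_c ≈ 1.03 d; minimum DO ≈ 6.46 mg/L

Mixed DO = (11.7×7.55 + 1.39×2.57)/(11.7+1.39) = 91.91/13.09 = 7.021 mg/L.
Mixed L₀ = (11.7×1.85 + 1.39×53.0)/(13.09) = 95.31/13.09 = 7.282 mg/L.
Initial deficit D₀ = C_s − DO₀ = 8.04 − 7.021 = 1.019 mg/L.
t_c = (1/0.7730) ln[(1.12/0.347)(1 − 1.019×0.7730/(0.347×7.282))] = 1.294 × ln(2.222) = 1.033 d.
D_c = (0.347/1.12) × 7.282 × e^(−0.347×1.033) = 0.3098 × 7.282 × 0.6988 = 1.577 mg/L.
Minimum DO = 8.04 − 1.577 = 6.463 mg/L.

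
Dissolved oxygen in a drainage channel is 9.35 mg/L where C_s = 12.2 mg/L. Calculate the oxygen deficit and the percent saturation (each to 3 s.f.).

D ≈ 2.85 mg/L; 76.6 % saturation

D = C_s − C = 12.2 − 9.35 = 2.85 mg/L.
% saturation = 9.35/12.2 × 100 = 76.6 %.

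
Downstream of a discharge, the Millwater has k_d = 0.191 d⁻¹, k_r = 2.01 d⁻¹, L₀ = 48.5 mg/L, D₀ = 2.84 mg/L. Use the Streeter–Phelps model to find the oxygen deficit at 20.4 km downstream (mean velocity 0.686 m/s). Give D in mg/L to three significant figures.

Travel time t = x/v = 20.4 km / (0.686 m/s) = 20400 m / 0.686 m/s = 29740 s = 0.3442 d.
k_d L₀/(k_r−k_d) = 0.191×48.5/(2.01−0.191) = 9.264/1.819 = 5.093 mg/L.
e^(−k_d t) = e^(−0.191×0.3442) = 0.9364; e^(−k_r t) = e^(−2.01×0.3442) = 0.5007.
D = 5.093 × (0.9364 − 0.5007) + 2.84 × 0.5007 = 2.219 + 1.422 = 3.641 mg/L.

D ≈ 3.64 mg/L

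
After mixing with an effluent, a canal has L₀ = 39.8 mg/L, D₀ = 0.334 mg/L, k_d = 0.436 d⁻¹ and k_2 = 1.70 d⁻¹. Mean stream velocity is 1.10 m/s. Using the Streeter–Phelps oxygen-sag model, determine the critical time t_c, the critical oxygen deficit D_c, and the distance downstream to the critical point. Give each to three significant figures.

With k_2/k_d = 3.899 and 1 − D₀(k_2−k_d)/(k_d L₀) = 0.9757,
t_c = ln(3.899 × 0.9757) / (1.70 − 0.436) = ln(3.804) / 1.264 = 1.336/1.264 = 1.057 d.
L(t_c) = L₀ e^(−k_d t_c) = 39.8 × 0.6307 = 25.10 mg/L, and at the critical point k_2 D_c = k_d L, so D_c = (0.436/1.70) × 25.10 = 6.438 mg/L.
x_c = v t_c = 1.10 m/s × 1.057 d × 86400 s/d = 100500 m ≈ 100 km.

t_c ≈ 1.06 d; D_c ≈ 6.44 mg/L; x_c ≈ 100 km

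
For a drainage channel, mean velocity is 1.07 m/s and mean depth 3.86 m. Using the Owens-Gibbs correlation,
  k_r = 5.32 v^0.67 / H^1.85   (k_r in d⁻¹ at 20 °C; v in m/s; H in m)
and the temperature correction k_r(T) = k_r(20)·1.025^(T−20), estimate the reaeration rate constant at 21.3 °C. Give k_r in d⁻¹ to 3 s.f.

k_r(20) = 5.32 × 1.07^0.67 / 3.86^1.85 = 5.32 × 1.046 / 12.17 = 0.4575 d⁻¹.
k_r(21.3) = 0.4575 × 1.025^(21.3−20) = 0.4575 × 1.033 = 0.4724 d⁻¹.

k_r ≈ 0.472 d⁻¹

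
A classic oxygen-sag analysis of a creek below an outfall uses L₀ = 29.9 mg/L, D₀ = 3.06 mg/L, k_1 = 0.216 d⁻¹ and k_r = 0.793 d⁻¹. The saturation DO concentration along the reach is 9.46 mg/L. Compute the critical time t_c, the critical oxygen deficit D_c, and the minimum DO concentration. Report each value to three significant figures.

t_c ≈ 1.70 d; D_c ≈ 5.64 mg/L; min DO ≈ 3.82 mg/L

At the critical point dD/dt = 0, so k_1 L₀ e^(−k_1 t) = k_r D. Substituting D(t) from the Streeter–Phelps equation and solving for t gives
t_c = ln[(k_r/k_1)(1 − D₀(k_r−k_1)/(k_1 L₀))] / (k_r−k_1).
Here k_r−k_1 = 0.5770 d⁻¹ and 1 − D₀(k_r−k_1)/(k_1 L₀) = 1 − 3.06×0.5770/(0.216×29.9) = 0.7266, so
t_c = ln(3.671 × 0.7266) / 0.5770 = 0.9812 / 0.5770 = 1.700 d.
D_c = (k_1/k_r) L₀ e^(−k_1 t_c) = (0.216/0.793) × 29.9 × e^(−0.216×1.700) = 0.2724 × 29.9 × 0.6926 = 5.641 mg/L.
Minimum DO = C_s − D_c = 9.46 − 5.641 = 3.819 mg/L.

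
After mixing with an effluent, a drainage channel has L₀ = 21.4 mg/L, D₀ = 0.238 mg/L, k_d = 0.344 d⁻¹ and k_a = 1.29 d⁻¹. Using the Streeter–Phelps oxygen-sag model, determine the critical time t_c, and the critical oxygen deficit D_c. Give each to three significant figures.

t_c = [1/(k_a−k_d)] ln[(k_a/k_d)(1 − D₀(k_a−k_d)/(k_d L₀))]
= [1/(1.29−0.344)] ln[(1.29/0.344)(1 − 0.238×0.9460/(0.344×21.4))]
= (1/0.9460) ln[3.750 × 0.9694] = 1.057 × ln(3.635) = 1.057 × 1.291 = 1.364 d.
L(t_c) = L₀ e^(−k_d t_c) = 21.4 × 0.6254 = 13.38 mg/L, and at the critical point k_a D_c = k_d L, so D_c = (0.344/1.29) × 13.38 = 3.569 mg/L.

t_c ≈ 1.36 d; D_c ≈ 3.57 mg/L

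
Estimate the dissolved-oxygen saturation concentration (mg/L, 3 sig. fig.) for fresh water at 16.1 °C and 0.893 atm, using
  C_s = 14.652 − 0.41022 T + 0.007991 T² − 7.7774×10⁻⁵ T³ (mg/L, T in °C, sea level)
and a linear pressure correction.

At sea level: C_s = 14.652 − 0.41022×16.1 + 0.007991×16.1² − 7.7774×10⁻⁵×16.1³ = 9.794 mg/L.
Pressure correction: C_s' = 9.794 × 0.893 = 8.746 mg/L.

C_s ≈ 8.75 mg/L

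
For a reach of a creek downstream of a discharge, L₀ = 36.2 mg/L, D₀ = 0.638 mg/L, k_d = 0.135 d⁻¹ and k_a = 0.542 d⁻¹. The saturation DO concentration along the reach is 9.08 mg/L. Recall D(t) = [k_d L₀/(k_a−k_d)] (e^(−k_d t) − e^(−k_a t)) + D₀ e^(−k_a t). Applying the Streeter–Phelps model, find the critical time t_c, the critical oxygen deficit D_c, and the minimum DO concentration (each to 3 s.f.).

t_c ≈ 3.28 d; D_c ≈ 5.79 mg/L; min DO ≈ 3.29 mg/L

With k_a/k_d = 4.015 and 1 − D₀(k_a−k_d)/(k_d L₀) = 0.9469,
t_c = ln(4.015 × 0.9469) / (0.542 − 0.135) = ln(3.801) / 0.4070 = 1.335/0.4070 = 3.281 d.
D_c = (k_d/k_a) L₀ e^(−k_d t_c) = (0.135/0.542) × 36.2 × e^(−0.135×3.281) = 0.2491 × 36.2 × 0.6421 = 5.790 mg/L.
Minimum DO = C_s − D_c = 9.08 − 5.790 = 3.290 mg/L.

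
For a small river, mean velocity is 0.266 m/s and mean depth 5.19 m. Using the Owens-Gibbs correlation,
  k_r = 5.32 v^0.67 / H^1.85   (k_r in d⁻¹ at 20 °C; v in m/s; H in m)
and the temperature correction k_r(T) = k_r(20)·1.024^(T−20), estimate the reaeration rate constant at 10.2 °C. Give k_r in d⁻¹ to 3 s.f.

k_r(20) = 5.32 × 0.266^0.67 / 5.19^1.85 = 5.32 × 0.4118 / 21.04 = 0.1041 d⁻¹.
k_r(10.2) = 0.1041 × 1.024^(10.2−20) = 0.1041 × 0.7926 = 0.08252 d⁻¹.

k_r ≈ 0.0825 d⁻¹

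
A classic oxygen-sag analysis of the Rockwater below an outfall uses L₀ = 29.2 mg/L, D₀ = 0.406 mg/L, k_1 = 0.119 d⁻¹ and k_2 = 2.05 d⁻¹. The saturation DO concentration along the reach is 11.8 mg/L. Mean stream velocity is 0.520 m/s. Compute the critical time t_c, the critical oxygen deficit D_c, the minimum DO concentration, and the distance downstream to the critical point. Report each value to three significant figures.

At the critical point dD/dt = 0, so k_1 L₀ e^(−k_1 t) = k_2 D. Substituting D(t) from the Streeter–Phelps equation and solving for t gives
t_c = ln[(k_2/k_1)(1 − D₀(k_2−k_1)/(k_1 L₀))] / (k_2−k_1).
Here k_2−k_1 = 1.931 d⁻¹ and 1 − D₀(k_2−k_1)/(k_1 L₀) = 1 − 0.406×1.931/(0.119×29.2) = 0.7744, so
t_c = ln(17.23 × 0.7744) / 1.931 = 2.591 / 1.931 = 1.342 d.
L(t_c) = L₀ e^(−k_1 t_c) = 29.2 × 0.8524 = 24.89 mg/L, and at the critical point k_2 D_c = k_1 L, so D_c = (0.119/2.05) × 24.89 = 1.445 mg/L.
Minimum DO = C_s − D_c = 11.8 − 1.445 = 10.36 mg/L.
x_c = v t_c = 0.520 m/s × 1.342 d × 86400 s/d = 60280 m ≈ 60.3 km.

t_c ≈ 1.34 d; D_c ≈ 1.44 mg/L; min DO ≈ 10.4 mg/L; x_c ≈ 60.3 km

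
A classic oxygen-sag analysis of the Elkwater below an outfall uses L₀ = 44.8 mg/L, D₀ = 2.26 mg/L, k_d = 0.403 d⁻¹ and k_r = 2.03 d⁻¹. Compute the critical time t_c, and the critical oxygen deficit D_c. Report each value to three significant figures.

t_c = [1/(k_r−k_d)] ln[(k_r/k_d)(1 − D₀(k_r−k_d)/(k_d L₀))]
= [1/(2.03−0.403)] ln[(2.03/0.403)(1 − 2.26×1.627/(0.403×44.8))]
= (1/1.627) ln[5.037 × 0.7963] = 0.6146 × ln(4.011) = 0.6146 × 1.389 = 0.8538 d.
L(t_c) = L₀ e^(−k_d t_c) = 44.8 × 0.7089 = 31.76 mg/L, and at the critical point k_r D_c = k_d L, so D_c = (0.403/2.03) × 31.76 = 6.305 mg/L.

t_c ≈ 0.854 d; D_c ≈ 6.30 mg/L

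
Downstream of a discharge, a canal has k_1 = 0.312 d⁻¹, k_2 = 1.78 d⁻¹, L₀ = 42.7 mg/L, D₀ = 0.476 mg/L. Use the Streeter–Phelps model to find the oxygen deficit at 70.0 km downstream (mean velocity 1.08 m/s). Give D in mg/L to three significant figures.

Travel time t = x/v = 70.0 km / (1.08 m/s) = 70000 m / 1.08 m/s = 64810 s = 0.7502 d.
k_1 L₀/(k_2−k_1) = 0.312×42.7/(1.78−0.312) = 13.32/1.468 = 9.075 mg/L.
e^(−k_1 t) = e^(−0.312×0.7502) = 0.7913; e^(−k_2 t) = e^(−1.78×0.7502) = 0.2631.
D = 9.075 × (0.7913 − 0.2631) + 0.476 × 0.2631 = 4.794 + 0.1252 = 4.919 mg/L.

D ≈ 4.92 mg/L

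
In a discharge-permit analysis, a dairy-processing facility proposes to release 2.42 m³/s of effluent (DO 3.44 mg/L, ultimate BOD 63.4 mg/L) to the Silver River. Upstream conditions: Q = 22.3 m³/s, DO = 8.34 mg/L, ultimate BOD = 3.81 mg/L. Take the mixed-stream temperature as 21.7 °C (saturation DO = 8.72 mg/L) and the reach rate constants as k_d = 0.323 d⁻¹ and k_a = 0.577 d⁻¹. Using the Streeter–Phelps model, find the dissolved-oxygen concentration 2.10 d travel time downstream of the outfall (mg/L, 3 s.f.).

DO ≈ 5.89 mg/L

Mixed DO = (22.3×8.34 + 2.42×3.44)/(22.3+2.42) = 194.3/24.72 = 7.860 mg/L.
Mixed L₀ = (22.3×3.81 + 2.42×63.4)/(24.72) = 238.4/24.72 = 9.644 mg/L.
Initial deficit D₀ = C_s − DO₀ = 8.72 − 7.860 = 0.8597 mg/L.
D(2.10) = [0.323×9.644/(0.577−0.323)](e^(−0.323×2.10) − e^(−0.577×2.10)) + 0.8597 e^(−0.577×2.10)
= 12.26 × (0.5075 − 0.2977) + 0.8597 × 0.2977 = 2.829 mg/L.
DO = 8.72 − 2.829 = 5.891 mg/L.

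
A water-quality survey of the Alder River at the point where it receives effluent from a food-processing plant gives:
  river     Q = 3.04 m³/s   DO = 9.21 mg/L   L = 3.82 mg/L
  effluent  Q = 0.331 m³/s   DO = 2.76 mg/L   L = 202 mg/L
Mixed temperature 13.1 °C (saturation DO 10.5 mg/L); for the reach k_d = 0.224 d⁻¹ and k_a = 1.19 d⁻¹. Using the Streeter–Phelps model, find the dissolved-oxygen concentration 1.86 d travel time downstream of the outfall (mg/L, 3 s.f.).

Mixed DO = (3.04×9.21 + 0.331×2.76)/(3.04+0.331) = 28.91/3.371 = 8.577 mg/L.
Mixed L₀ = (3.04×3.82 + 0.331×202)/(3.371) = 78.47/3.371 = 23.28 mg/L.
Initial deficit D₀ = C_s − DO₀ = 10.5 − 8.577 = 1.923 mg/L.
D(1.86) = [0.224×23.28/(1.19−0.224)](e^(−0.224×1.86) − e^(−1.19×1.86)) + 1.923 e^(−1.19×1.86)
= 5.398 × (0.6593 − 0.1093) + 1.923 × 0.1093 = 3.179 mg/L.
DO = 10.5 − 3.179 = 7.321 mg/L.

DO ≈ 7.32 mg/L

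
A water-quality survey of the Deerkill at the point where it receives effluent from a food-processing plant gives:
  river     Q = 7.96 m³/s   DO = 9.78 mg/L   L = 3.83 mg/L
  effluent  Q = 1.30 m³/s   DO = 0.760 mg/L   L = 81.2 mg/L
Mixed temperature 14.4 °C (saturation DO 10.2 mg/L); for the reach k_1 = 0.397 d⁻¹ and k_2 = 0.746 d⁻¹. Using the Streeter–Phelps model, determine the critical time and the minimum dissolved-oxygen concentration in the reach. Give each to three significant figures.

Mixed DO = (7.96×9.78 + 1.30×0.760)/(7.96+1.30) = 78.84/9.260 = 8.514 mg/L.
Mixed L₀ = (7.96×3.83 + 1.30×81.2)/(9.260) = 136.0/9.260 = 14.69 mg/L.
Initial deficit D₀ = C_s − DO₀ = 10.2 − 8.514 = 1.686 mg/L.
t_c = (1/0.3490) ln[(0.746/0.397)(1 − 1.686×0.3490/(0.397×14.69))] = 2.865 × ln(1.689) = 1.503 d.
D_c = (0.397/0.746) × 14.69 × e^(−0.397×1.503) = 0.5322 × 14.69 × 0.5507 = 4.306 mg/L.
Minimum DO = 10.2 − 4.306 = 5.894 mg/L.

t_c ≈ 1.50 d; minimum DO ≈ 5.89 mg/L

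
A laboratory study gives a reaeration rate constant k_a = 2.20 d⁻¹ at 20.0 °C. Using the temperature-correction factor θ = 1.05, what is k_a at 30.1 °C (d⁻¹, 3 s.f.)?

k_a ≈ 3.60 d⁻¹

k_a(T₂) = k_a(T₁) · θ^(T₂−T₁) = 2.20 × 1.05^(30.1−20.0)
= 2.20 × 1.05^10.1 = 2.20 × 1.637 = 3.601 d⁻¹.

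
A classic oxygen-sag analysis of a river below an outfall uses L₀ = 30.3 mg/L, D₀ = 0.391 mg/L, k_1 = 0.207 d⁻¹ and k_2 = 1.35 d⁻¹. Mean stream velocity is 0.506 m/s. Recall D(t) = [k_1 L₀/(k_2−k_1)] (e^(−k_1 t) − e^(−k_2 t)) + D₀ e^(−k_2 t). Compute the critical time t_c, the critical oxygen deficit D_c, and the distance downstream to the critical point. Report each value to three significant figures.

t_c = [1/(k_2−k_1)] ln[(k_2/k_1)(1 − D₀(k_2−k_1)/(k_1 L₀))]
= [1/(1.35−0.207)] ln[(1.35/0.207)(1 − 0.391×1.143/(0.207×30.3))]
= (1/1.143) ln[6.522 × 0.9287] = 0.8749 × ln(6.057) = 0.8749 × 1.801 = 1.576 d.
D_c = (k_1/k_2) L₀ e^(−k_1 t_c) = (0.207/1.35) × 30.3 × e^(−0.207×1.576) = 0.1533 × 30.3 × 0.7217 = 3.353 mg/L.
x_c = v t_c = 0.506 m/s × 1.576 d × 86400 s/d = 68890 m ≈ 68.9 km.

t_c ≈ 1.58 d; D_c ≈ 3.35 mg/L; x_c ≈ 68.9 km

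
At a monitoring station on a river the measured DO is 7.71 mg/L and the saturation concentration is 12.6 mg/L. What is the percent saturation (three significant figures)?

61.2 % saturation

% saturation = C/C_s × 100 = 7.71/12.6 × 100 = 61.2 %.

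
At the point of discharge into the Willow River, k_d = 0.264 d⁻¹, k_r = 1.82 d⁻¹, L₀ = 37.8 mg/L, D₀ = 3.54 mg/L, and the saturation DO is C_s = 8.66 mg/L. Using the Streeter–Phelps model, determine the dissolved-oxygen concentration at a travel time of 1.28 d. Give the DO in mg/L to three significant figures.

DO ≈ 4.37 mg/L

k_d L₀/(k_r−k_d) = 0.264×37.8/(1.82−0.264) = 9.979/1.556 = 6.413 mg/L.
e^(−k_d t) = e^(−0.264×1.280) = 0.7133; e^(−k_r t) = e^(−1.82×1.280) = 0.09733.
D = 6.413 × (0.7133 − 0.09733) + 3.54 × 0.09733 = 3.950 + 0.3446 = 4.295 mg/L.
DO = C_s − D = 8.66 − 4.295 = 4.365 mg/L.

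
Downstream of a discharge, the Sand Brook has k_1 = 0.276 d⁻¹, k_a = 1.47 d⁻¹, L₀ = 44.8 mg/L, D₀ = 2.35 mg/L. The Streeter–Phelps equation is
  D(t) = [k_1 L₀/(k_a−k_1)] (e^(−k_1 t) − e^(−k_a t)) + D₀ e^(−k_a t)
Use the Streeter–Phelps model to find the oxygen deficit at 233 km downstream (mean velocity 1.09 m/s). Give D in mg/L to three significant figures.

D ≈ 5.02 mg/L

Travel time t = x/v = 233 km / (1.09 m/s) = 233000 m / 1.09 m/s = 213800 s = 2.474 d.
k_1 L₀/(k_a−k_1) = 0.276×44.8/(1.47−0.276) = 12.36/1.194 = 10.36 mg/L.
e^(−k_1 t) = e^(−0.276×2.474) = 0.5052; e^(−k_a t) = e^(−1.47×2.474) = 0.02633.
D = 10.36 × (0.5052 − 0.02633) + 2.35 × 0.02633 = 4.959 + 0.06188 = 5.021 mg/L.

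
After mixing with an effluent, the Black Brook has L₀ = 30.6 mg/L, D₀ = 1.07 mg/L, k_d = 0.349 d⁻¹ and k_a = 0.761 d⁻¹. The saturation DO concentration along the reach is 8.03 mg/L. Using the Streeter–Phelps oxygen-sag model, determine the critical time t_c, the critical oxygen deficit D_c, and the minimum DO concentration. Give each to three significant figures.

t_c ≈ 1.79 d; D_c ≈ 7.51 mg/L; min DO ≈ 0.516 mg/L

With k_a/k_d = 2.181 and 1 − D₀(k_a−k_d)/(k_d L₀) = 0.9587,
t_c = ln(2.181 × 0.9587) / (0.761 − 0.349) = ln(2.091) / 0.4120 = 0.7374/0.4120 = 1.790 d.
D_c = (k_d/k_a) L₀ e^(−k_d t_c) = (0.349/0.761) × 30.6 × e^(−0.349×1.790) = 0.4586 × 30.6 × 0.5355 = 7.514 mg/L.
Minimum DO = C_s − D_c = 8.03 − 7.514 = 0.5158 mg/L.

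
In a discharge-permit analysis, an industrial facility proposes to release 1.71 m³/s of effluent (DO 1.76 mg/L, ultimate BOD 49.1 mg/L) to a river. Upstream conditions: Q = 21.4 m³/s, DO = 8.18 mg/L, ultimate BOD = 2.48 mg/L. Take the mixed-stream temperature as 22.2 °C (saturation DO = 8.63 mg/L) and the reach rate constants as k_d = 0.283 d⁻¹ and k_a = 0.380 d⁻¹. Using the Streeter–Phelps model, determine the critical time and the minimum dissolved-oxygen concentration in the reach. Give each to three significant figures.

t_c ≈ 2.47 d; minimum DO ≈ 6.44 mg/L

Mixed DO = (21.4×8.18 + 1.71×1.76)/(21.4+1.71) = 178.1/23.11 = 7.705 mg/L.
Mixed L₀ = (21.4×2.48 + 1.71×49.1)/(23.11) = 137.0/23.11 = 5.930 mg/L.
Initial deficit D₀ = C_s − DO₀ = 8.63 − 7.705 = 0.9250 mg/L.
t_c = (1/0.09700) ln[(0.380/0.283)(1 − 0.9250×0.09700/(0.283×5.930))] = 10.31 × ln(1.271) = 2.472 d.
D_c = (0.283/0.380) × 5.930 × e^(−0.283×2.472) = 0.7447 × 5.930 × 0.4968 = 2.194 mg/L.
Minimum DO = 8.63 − 2.194 = 6.436 mg/L.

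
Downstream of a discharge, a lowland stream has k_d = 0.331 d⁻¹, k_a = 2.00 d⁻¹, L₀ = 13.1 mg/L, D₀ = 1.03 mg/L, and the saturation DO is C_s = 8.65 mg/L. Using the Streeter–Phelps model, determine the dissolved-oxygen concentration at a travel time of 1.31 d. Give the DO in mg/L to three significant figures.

k_d L₀/(k_a−k_d) = 0.331×13.1/(2.00−0.331) = 4.336/1.669 = 2.598 mg/L.
e^(−k_d t) = e^(−0.331×1.310) = 0.6482; e^(−k_a t) = e^(−2.00×1.310) = 0.07280.
D = 2.598 × (0.6482 − 0.07280) + 1.03 × 0.07280 = 1.495 + 0.07499 = 1.570 mg/L.
DO = C_s − D = 8.65 − 1.570 = 7.080 mg/L.

DO ≈ 7.08 mg/L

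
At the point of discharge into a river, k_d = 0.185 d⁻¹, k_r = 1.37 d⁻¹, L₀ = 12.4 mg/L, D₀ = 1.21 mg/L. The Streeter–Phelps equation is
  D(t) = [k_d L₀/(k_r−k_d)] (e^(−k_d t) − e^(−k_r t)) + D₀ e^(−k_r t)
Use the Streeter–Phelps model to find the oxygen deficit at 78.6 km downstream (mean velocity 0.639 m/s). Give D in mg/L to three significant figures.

Travel time t = x/v = 78.6 km / (0.639 m/s) = 78600 m / 0.639 m/s = 123000 s = 1.424 d.
k_d L₀/(k_r−k_d) = 0.185×12.4/(1.37−0.185) = 2.294/1.185 = 1.936 mg/L.
e^(−k_d t) = e^(−0.185×1.424) = 0.7685; e^(−k_r t) = e^(−1.37×1.424) = 0.1422.
D = 1.936 × (0.7685 − 0.1422) + 1.21 × 0.1422 = 1.212 + 0.1721 = 1.384 mg/L.

D ≈ 1.38 mg/L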